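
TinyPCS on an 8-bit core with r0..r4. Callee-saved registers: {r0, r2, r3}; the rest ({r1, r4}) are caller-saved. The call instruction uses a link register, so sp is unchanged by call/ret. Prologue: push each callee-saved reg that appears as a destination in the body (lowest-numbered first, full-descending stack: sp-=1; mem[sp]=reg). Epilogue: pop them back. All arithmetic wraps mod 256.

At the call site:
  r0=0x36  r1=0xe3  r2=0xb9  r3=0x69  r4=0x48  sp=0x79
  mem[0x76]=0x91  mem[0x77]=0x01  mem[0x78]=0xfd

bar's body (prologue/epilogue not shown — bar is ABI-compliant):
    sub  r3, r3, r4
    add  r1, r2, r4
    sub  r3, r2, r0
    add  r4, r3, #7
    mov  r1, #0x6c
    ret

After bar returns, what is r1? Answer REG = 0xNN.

prologue: push r3 → mem[0x78]=0x69, sp=0x78
body[0] sub  r3, r3, r4 → r3=0x21
body[1] add  r1, r2, r4 → r1=0x01
body[2] sub  r3, r2, r0 → r3=0x83
body[3] add  r4, r3, #7 → r4=0x8a
body[4] mov  r1, #0x6c → r1=0x6c
epilogue: pop r3=0x69, sp=0x79
r1 is caller-saved → body value

REG = 0x6c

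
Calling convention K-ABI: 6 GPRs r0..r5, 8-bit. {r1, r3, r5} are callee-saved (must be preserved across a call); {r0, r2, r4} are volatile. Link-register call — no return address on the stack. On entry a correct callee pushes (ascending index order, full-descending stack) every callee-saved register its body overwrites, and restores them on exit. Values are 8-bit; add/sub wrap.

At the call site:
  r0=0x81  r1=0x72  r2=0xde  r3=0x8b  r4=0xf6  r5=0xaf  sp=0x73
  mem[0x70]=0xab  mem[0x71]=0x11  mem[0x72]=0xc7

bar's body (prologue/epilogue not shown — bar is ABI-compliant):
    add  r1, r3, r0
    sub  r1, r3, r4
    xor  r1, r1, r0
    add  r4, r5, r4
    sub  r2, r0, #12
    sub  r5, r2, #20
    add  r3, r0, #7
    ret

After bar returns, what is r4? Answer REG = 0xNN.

prologue: push r1 -> mem[0x72]=0x72, sp=0x72
prologue: push r3 -> mem[0x71]=0x8b, sp=0x71
prologue: push r5 -> mem[0x70]=0xaf, sp=0x70
body[0] add  r1, r3, r0 -> r1=0x0c
body[1] sub  r1, r3, r4 -> r1=0x95
body[2] xor  r1, r1, r0 -> r1=0x14
body[3] add  r4, r5, r4 -> r4=0xa5
body[4] sub  r2, r0, #12 -> r2=0x75
body[5] sub  r5, r2, #20 -> r5=0x61
body[6] add  r3, r0, #7 -> r3=0x88
epilogue: pop r5=0xaf, sp=0x71
epilogue: pop r3=0x8b, sp=0x72
epilogue: pop r1=0x72, sp=0x73
r4 is caller-saved -> body value

REG = 0xa5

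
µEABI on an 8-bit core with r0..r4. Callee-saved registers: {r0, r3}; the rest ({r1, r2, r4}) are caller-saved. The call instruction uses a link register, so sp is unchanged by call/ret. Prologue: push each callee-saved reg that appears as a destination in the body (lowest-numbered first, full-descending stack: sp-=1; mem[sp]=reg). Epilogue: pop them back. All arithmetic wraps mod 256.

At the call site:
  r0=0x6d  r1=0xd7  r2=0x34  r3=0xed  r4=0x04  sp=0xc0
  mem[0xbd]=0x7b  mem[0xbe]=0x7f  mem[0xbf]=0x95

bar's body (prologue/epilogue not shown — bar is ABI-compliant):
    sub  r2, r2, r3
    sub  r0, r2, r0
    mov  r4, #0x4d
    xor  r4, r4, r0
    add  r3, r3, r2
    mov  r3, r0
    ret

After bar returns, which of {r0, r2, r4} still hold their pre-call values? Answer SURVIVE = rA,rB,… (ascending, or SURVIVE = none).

SURVIVE = r0

prologue: push r0 -> mem[0xbf]=0x6d, sp=0xbf
prologue: push r3 -> mem[0xbe]=0xed, sp=0xbe
body[0] sub  r2, r2, r3 -> r2=0x47
body[1] sub  r0, r2, r0 -> r0=0xda
body[2] mov  r4, #0x4d -> r4=0x4d
body[3] xor  r4, r4, r0 -> r4=0x97
body[4] add  r3, r3, r2 -> r3=0x34
body[5] mov  r3, r0 -> r3=0xda
epilogue: pop r3=0xed, sp=0xbf
epilogue: pop r0=0x6d, sp=0xc0
r0: callee-saved, written=True
r2: caller-saved, written=True
r4: caller-saved, written=True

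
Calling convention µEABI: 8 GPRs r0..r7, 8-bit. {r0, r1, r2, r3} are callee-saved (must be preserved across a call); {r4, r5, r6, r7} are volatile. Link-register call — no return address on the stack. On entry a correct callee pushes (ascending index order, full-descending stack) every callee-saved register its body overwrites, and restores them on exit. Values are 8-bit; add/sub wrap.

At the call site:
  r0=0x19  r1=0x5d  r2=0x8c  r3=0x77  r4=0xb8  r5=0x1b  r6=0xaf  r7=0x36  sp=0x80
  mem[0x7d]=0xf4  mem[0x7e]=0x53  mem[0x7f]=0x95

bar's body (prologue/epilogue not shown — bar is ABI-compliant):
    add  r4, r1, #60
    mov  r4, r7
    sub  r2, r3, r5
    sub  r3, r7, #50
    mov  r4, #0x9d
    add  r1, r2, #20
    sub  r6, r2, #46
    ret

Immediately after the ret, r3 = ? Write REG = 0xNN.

REG = 0x77

prologue: push r1 → mem[0x7f]=0x5d, sp=0x7f
prologue: push r2 → mem[0x7e]=0x8c, sp=0x7e
prologue: push r3 → mem[0x7d]=0x77, sp=0x7d
body[0] add  r4, r1, #60 → r4=0x99
body[1] mov  r4, r7 → r4=0x36
body[2] sub  r2, r3, r5 → r2=0x5c
body[3] sub  r3, r7, #50 → r3=0x04
body[4] mov  r4, #0x9d → r4=0x9d
body[5] add  r1, r2, #20 → r1=0x70
body[6] sub  r6, r2, #46 → r6=0x2e
epilogue: pop r3=0x77, sp=0x7e
epilogue: pop r2=0x8c, sp=0x7f
epilogue: pop r1=0x5d, sp=0x80
r3 is callee-saved → restored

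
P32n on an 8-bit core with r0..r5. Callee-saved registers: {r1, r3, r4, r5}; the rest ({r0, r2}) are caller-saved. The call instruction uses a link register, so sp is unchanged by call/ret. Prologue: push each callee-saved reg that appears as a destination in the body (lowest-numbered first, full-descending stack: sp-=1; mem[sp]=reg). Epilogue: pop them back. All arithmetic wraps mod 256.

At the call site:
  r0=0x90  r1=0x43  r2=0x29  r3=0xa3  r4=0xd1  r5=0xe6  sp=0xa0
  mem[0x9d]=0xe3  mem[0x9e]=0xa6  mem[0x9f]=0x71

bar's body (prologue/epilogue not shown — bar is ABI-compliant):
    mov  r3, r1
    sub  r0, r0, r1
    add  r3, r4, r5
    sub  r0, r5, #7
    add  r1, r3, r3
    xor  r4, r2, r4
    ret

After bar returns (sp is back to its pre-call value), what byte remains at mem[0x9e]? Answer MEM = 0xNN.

prologue: push r1 -> mem[0x9f]=0x43, sp=0x9f
prologue: push r3 -> mem[0x9e]=0xa3, sp=0x9e
prologue: push r4 -> mem[0x9d]=0xd1, sp=0x9d
body[0] mov  r3, r1 -> r3=0x43
body[1] sub  r0, r0, r1 -> r0=0x4d
body[2] add  r3, r4, r5 -> r3=0xb7
body[3] sub  r0, r5, #7 -> r0=0xdf
body[4] add  r1, r3, r3 -> r1=0x6e
body[5] xor  r4, r2, r4 -> r4=0xf8
epilogue: pop r4=0xd1, sp=0x9e
epilogue: pop r3=0xa3, sp=0x9f
epilogue: pop r1=0x43, sp=0xa0
prologue pushed ['r1', 'r3', 'r4'] at ['0x9f', '0x9e', '0x9d']

MEM = 0xa3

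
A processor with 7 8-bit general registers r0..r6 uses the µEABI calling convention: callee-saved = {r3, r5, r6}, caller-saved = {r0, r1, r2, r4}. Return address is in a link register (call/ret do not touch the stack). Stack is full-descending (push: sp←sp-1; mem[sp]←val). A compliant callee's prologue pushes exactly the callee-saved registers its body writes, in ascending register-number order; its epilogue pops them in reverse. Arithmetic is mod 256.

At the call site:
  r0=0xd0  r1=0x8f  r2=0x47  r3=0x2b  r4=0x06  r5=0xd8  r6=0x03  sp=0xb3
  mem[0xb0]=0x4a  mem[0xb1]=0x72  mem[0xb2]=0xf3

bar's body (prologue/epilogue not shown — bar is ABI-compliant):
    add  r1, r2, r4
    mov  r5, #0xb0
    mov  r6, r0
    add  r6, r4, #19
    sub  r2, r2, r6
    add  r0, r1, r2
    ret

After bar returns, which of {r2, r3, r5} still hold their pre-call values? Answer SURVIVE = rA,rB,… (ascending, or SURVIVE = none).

SURVIVE = r3,r5

prologue: push r5 → mem[0xb2]=0xd8, sp=0xb2
prologue: push r6 → mem[0xb1]=0x03, sp=0xb1
body[0] add  r1, r2, r4 → r1=0x4d
body[1] mov  r5, #0xb0 → r5=0xb0
body[2] mov  r6, r0 → r6=0xd0
body[3] add  r6, r4, #19 → r6=0x19
body[4] sub  r2, r2, r6 → r2=0x2e
body[5] add  r0, r1, r2 → r0=0x7b
epilogue: pop r6=0x03, sp=0xb2
epilogue: pop r5=0xd8, sp=0xb3
r2: caller-saved, written=True
r3: callee-saved, written=False
r5: callee-saved, written=True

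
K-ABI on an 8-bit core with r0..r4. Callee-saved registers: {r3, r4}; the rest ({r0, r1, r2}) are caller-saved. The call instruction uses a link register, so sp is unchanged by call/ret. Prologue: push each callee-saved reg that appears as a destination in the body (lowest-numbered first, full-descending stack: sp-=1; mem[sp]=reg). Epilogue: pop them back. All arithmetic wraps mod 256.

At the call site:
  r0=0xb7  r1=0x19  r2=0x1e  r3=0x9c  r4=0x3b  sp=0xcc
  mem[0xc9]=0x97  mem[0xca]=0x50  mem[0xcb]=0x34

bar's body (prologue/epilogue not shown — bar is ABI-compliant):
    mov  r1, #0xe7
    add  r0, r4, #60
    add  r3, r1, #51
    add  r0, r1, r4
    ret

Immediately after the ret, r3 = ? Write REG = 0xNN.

REG = 0x9c

prologue: push r3 → mem[0xcb]=0x9c, sp=0xcb
body[0] mov  r1, #0xe7 → r1=0xe7
body[1] add  r0, r4, #60 → r0=0x77
body[2] add  r3, r1, #51 → r3=0x1a
body[3] add  r0, r1, r4 → r0=0x22
epilogue: pop r3=0x9c, sp=0xcc
r3 is callee-saved → restored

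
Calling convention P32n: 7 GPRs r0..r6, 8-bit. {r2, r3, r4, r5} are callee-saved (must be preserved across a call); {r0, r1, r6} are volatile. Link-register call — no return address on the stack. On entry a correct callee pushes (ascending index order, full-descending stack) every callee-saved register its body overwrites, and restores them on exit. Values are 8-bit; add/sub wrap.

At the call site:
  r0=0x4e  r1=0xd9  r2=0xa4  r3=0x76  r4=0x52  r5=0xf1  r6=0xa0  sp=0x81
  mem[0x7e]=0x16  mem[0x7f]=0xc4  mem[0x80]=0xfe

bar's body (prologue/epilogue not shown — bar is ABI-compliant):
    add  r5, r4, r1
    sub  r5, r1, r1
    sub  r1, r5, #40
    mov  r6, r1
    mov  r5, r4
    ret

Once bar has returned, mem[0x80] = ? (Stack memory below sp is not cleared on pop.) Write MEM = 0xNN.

prologue: push r5 → mem[0x80]=0xf1, sp=0x80
body[0] add  r5, r4, r1 → r5=0x2b
body[1] sub  r5, r1, r1 → r5=0x00
body[2] sub  r1, r5, #40 → r1=0xd8
body[3] mov  r6, r1 → r6=0xd8
body[4] mov  r5, r4 → r5=0x52
epilogue: pop r5=0xf1, sp=0x81
prologue pushed ['r5'] at ['0x80']

MEM = 0xf1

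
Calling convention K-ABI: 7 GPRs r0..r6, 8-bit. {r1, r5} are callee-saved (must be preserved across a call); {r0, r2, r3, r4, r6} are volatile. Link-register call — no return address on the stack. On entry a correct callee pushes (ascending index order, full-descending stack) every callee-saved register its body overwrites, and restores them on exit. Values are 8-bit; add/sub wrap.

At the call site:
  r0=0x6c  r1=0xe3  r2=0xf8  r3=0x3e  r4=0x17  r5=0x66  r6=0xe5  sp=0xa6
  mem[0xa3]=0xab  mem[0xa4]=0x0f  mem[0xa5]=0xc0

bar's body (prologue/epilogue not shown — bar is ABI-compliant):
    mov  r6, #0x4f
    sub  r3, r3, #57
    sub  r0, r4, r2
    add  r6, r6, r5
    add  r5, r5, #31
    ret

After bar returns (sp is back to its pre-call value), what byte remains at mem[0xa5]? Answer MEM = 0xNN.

prologue: push r5 → mem[0xa5]=0x66, sp=0xa5
body[0] mov  r6, #0x4f → r6=0x4f
body[1] sub  r3, r3, #57 → r3=0x05
body[2] sub  r0, r4, r2 → r0=0x1f
body[3] add  r6, r6, r5 → r6=0xb5
body[4] add  r5, r5, #31 → r5=0x85
epilogue: pop r5=0x66, sp=0xa6
prologue pushed ['r5'] at ['0xa5']

MEM = 0x66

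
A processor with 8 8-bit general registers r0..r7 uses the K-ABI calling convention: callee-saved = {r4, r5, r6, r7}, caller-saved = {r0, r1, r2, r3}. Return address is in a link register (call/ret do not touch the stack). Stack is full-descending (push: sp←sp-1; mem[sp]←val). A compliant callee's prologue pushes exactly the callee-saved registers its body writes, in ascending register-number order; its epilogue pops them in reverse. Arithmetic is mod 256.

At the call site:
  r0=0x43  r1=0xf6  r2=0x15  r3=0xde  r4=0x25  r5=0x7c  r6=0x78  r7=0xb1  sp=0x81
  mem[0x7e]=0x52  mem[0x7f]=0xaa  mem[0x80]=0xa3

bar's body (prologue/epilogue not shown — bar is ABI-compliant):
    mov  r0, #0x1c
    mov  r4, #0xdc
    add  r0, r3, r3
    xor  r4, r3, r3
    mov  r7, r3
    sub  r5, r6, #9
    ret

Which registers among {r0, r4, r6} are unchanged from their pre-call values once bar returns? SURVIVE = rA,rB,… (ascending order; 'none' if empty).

SURVIVE = r4,r6

prologue: push r4 -> mem[0x80]=0x25, sp=0x80
prologue: push r5 -> mem[0x7f]=0x7c, sp=0x7f
prologue: push r7 -> mem[0x7e]=0xb1, sp=0x7e
body[0] mov  r0, #0x1c -> r0=0x1c
body[1] mov  r4, #0xdc -> r4=0xdc
body[2] add  r0, r3, r3 -> r0=0xbc
body[3] xor  r4, r3, r3 -> r4=0x00
body[4] mov  r7, r3 -> r7=0xde
body[5] sub  r5, r6, #9 -> r5=0x6f
epilogue: pop r7=0xb1, sp=0x7f
epilogue: pop r5=0x7c, sp=0x80
epilogue: pop r4=0x25, sp=0x81
r0: caller-saved, written=True
r4: callee-saved, written=True
r6: callee-saved, written=False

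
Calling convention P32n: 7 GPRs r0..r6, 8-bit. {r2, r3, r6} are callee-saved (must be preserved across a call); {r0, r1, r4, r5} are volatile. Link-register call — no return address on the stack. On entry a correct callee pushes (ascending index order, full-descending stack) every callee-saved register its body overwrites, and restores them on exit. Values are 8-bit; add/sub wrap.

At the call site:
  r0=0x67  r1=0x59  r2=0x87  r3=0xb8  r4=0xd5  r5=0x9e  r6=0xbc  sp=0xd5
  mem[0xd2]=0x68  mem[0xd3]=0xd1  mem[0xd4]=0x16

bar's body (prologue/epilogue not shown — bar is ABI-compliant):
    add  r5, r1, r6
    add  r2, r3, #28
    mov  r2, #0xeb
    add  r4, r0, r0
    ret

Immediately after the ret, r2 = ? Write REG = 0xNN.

REG = 0x87

prologue: push r2 → mem[0xd4]=0x87, sp=0xd4
body[0] add  r5, r1, r6 → r5=0x15
body[1] add  r2, r3, #28 → r2=0xd4
body[2] mov  r2, #0xeb → r2=0xeb
body[3] add  r4, r0, r0 → r4=0xce
epilogue: pop r2=0x87, sp=0xd5
r2 is callee-saved → restored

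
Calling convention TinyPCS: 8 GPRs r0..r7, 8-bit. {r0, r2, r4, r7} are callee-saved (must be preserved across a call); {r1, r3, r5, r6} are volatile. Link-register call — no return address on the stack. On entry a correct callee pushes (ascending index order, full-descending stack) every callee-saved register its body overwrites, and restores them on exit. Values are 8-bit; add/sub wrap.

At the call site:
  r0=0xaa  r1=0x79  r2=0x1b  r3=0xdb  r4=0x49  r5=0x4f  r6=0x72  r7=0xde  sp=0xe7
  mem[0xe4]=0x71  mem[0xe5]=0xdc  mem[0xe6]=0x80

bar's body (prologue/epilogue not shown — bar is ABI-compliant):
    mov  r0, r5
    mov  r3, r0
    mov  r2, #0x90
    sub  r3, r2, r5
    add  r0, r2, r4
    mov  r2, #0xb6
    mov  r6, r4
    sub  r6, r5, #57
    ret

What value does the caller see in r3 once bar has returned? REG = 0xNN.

prologue: push r0 -> mem[0xe6]=0xaa, sp=0xe6
prologue: push r2 -> mem[0xe5]=0x1b, sp=0xe5
body[0] mov  r0, r5 -> r0=0x4f
body[1] mov  r3, r0 -> r3=0x4f
body[2] mov  r2, #0x90 -> r2=0x90
body[3] sub  r3, r2, r5 -> r3=0x41
body[4] add  r0, r2, r4 -> r0=0xd9
body[5] mov  r2, #0xb6 -> r2=0xb6
body[6] mov  r6, r4 -> r6=0x49
body[7] sub  r6, r5, #57 -> r6=0x16
epilogue: pop r2=0x1b, sp=0xe6
epilogue: pop r0=0xaa, sp=0xe7
r3 is caller-saved -> body value

REG = 0x41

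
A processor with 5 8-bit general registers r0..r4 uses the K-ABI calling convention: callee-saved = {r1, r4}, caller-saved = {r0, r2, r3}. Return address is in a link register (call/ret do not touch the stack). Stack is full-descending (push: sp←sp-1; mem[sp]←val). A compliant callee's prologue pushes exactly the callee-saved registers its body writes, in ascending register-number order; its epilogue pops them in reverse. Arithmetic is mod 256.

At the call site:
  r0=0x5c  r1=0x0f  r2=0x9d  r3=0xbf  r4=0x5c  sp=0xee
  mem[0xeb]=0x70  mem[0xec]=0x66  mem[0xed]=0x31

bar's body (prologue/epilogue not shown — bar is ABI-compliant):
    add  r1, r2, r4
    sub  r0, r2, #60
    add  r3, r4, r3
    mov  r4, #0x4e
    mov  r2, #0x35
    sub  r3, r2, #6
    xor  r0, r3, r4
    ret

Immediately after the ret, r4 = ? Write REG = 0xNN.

prologue: push r1 → mem[0xed]=0x0f, sp=0xed
prologue: push r4 → mem[0xec]=0x5c, sp=0xec
body[0] add  r1, r2, r4 → r1=0xf9
body[1] sub  r0, r2, #60 → r0=0x61
body[2] add  r3, r4, r3 → r3=0x1b
body[3] mov  r4, #0x4e → r4=0x4e
body[4] mov  r2, #0x35 → r2=0x35
body[5] sub  r3, r2, #6 → r3=0x2f
body[6] xor  r0, r3, r4 → r0=0x61
epilogue: pop r4=0x5c, sp=0xed
epilogue: pop r1=0x0f, sp=0xee
r4 is callee-saved → restored

REG = 0x5c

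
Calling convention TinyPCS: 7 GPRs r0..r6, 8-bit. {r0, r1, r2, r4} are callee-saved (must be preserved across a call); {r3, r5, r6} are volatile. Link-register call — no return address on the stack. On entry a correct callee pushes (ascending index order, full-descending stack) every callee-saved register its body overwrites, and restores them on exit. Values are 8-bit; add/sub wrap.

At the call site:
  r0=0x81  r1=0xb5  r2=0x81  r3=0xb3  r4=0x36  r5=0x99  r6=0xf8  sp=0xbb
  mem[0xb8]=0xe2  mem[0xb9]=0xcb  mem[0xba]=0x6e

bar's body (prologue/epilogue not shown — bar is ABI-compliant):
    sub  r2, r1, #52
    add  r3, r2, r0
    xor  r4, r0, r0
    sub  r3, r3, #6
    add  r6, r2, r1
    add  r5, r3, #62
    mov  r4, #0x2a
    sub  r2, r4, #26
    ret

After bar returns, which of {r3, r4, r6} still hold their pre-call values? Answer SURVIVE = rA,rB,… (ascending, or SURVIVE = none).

prologue: push r2 → mem[0xba]=0x81, sp=0xba
prologue: push r4 → mem[0xb9]=0x36, sp=0xb9
body[0] sub  r2, r1, #52 → r2=0x81
body[1] add  r3, r2, r0 → r3=0x02
body[2] xor  r4, r0, r0 → r4=0x00
body[3] sub  r3, r3, #6 → r3=0xfc
body[4] add  r6, r2, r1 → r6=0x36
body[5] add  r5, r3, #62 → r5=0x3a
body[6] mov  r4, #0x2a → r4=0x2a
body[7] sub  r2, r4, #26 → r2=0x10
epilogue: pop r4=0x36, sp=0xba
epilogue: pop r2=0x81, sp=0xbb
r3: caller-saved, written=True
r4: callee-saved, written=True
r6: caller-saved, written=True

SURVIVE = r4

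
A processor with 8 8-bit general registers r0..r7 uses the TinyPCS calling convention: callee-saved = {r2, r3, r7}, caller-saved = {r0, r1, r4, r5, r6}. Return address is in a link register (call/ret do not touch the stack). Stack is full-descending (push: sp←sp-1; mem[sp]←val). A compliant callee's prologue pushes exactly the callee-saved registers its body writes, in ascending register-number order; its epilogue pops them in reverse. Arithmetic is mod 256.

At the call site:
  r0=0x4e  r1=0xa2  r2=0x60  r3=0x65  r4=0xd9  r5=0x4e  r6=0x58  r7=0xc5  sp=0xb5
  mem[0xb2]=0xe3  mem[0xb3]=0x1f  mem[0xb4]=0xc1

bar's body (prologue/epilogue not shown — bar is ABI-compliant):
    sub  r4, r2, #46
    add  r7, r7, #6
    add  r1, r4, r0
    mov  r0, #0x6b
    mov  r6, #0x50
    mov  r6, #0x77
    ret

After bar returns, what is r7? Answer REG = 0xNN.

prologue: push r7 → mem[0xb4]=0xc5, sp=0xb4
body[0] sub  r4, r2, #46 → r4=0x32
body[1] add  r7, r7, #6 → r7=0xcb
body[2] add  r1, r4, r0 → r1=0x80
body[3] mov  r0, #0x6b → r0=0x6b
body[4] mov  r6, #0x50 → r6=0x50
body[5] mov  r6, #0x77 → r6=0x77
epilogue: pop r7=0xc5, sp=0xb5
r7 is callee-saved → restored

REG = 0xc5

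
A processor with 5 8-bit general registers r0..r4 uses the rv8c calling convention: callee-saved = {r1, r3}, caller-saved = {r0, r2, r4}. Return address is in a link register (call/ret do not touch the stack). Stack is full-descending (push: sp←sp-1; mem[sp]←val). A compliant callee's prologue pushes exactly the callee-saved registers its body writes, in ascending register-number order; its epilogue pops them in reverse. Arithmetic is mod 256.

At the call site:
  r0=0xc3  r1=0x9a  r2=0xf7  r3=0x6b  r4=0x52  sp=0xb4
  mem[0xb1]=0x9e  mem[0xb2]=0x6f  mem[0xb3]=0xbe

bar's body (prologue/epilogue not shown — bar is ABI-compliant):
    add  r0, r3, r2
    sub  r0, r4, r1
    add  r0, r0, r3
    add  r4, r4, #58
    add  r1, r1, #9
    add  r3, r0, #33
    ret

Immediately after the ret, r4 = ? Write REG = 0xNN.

prologue: push r1 -> mem[0xb3]=0x9a, sp=0xb3
prologue: push r3 -> mem[0xb2]=0x6b, sp=0xb2
body[0] add  r0, r3, r2 -> r0=0x62
body[1] sub  r0, r4, r1 -> r0=0xb8
body[2] add  r0, r0, r3 -> r0=0x23
body[3] add  r4, r4, #58 -> r4=0x8c
body[4] add  r1, r1, #9 -> r1=0xa3
body[5] add  r3, r0, #33 -> r3=0x44
epilogue: pop r3=0x6b, sp=0xb3
epilogue: pop r1=0x9a, sp=0xb4
r4 is caller-saved -> body value

REG = 0x8c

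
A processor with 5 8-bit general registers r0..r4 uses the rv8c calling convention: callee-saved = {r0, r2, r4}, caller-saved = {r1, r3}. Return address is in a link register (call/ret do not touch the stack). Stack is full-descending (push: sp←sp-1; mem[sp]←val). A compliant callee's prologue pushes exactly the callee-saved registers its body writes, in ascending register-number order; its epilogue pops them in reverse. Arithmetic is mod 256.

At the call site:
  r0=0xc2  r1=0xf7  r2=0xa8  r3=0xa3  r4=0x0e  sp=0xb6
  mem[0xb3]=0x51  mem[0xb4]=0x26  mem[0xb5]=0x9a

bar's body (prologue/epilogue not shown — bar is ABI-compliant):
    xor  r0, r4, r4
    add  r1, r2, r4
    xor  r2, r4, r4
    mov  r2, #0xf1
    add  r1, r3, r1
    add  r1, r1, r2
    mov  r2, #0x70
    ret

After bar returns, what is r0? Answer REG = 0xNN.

prologue: push r0 -> mem[0xb5]=0xc2, sp=0xb5
prologue: push r2 -> mem[0xb4]=0xa8, sp=0xb4
body[0] xor  r0, r4, r4 -> r0=0x00
body[1] add  r1, r2, r4 -> r1=0xb6
body[2] xor  r2, r4, r4 -> r2=0x00
body[3] mov  r2, #0xf1 -> r2=0xf1
body[4] add  r1, r3, r1 -> r1=0x59
body[5] add  r1, r1, r2 -> r1=0x4a
body[6] mov  r2, #0x70 -> r2=0x70
epilogue: pop r2=0xa8, sp=0xb5
epilogue: pop r0=0xc2, sp=0xb6
r0 is callee-saved -> restored

REG = 0xc2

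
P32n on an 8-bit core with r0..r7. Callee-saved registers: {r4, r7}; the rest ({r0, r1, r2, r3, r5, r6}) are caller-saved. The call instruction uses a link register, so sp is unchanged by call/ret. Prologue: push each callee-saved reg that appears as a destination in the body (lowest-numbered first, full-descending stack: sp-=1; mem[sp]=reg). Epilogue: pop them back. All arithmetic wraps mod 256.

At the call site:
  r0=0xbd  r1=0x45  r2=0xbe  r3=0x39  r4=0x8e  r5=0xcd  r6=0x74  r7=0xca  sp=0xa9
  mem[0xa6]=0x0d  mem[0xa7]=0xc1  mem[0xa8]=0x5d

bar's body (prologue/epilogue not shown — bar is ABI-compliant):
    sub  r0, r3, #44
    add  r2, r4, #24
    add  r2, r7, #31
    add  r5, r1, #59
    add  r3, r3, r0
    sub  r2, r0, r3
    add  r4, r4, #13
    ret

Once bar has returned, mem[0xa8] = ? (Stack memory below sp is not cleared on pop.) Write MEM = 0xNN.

prologue: push r4 → mem[0xa8]=0x8e, sp=0xa8
body[0] sub  r0, r3, #44 → r0=0x0d
body[1] add  r2, r4, #24 → r2=0xa6
body[2] add  r2, r7, #31 → r2=0xe9
body[3] add  r5, r1, #59 → r5=0x80
body[4] add  r3, r3, r0 → r3=0x46
body[5] sub  r2, r0, r3 → r2=0xc7
body[6] add  r4, r4, #13 → r4=0x9b
epilogue: pop r4=0x8e, sp=0xa9
prologue pushed ['r4'] at ['0xa8']

MEM = 0x8e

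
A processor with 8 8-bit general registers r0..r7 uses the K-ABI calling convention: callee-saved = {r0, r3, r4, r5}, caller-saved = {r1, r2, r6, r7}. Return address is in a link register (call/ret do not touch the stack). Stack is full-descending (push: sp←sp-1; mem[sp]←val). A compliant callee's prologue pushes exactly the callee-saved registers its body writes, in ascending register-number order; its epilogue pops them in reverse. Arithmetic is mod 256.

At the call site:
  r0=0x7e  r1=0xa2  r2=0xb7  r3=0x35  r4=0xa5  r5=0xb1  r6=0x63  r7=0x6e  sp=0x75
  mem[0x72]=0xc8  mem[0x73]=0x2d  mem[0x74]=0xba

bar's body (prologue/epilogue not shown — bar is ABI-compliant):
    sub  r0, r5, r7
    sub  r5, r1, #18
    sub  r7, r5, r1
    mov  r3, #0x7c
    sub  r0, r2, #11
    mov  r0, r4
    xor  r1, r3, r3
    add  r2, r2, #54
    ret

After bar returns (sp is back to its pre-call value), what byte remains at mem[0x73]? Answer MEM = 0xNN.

MEM = 0x35

prologue: push r0 -> mem[0x74]=0x7e, sp=0x74
prologue: push r3 -> mem[0x73]=0x35, sp=0x73
prologue: push r5 -> mem[0x72]=0xb1, sp=0x72
body[0] sub  r0, r5, r7 -> r0=0x43
body[1] sub  r5, r1, #18 -> r5=0x90
body[2] sub  r7, r5, r1 -> r7=0xee
body[3] mov  r3, #0x7c -> r3=0x7c
body[4] sub  r0, r2, #11 -> r0=0xac
body[5] mov  r0, r4 -> r0=0xa5
body[6] xor  r1, r3, r3 -> r1=0x00
body[7] add  r2, r2, #54 -> r2=0xed
epilogue: pop r5=0xb1, sp=0x73
epilogue: pop r3=0x35, sp=0x74
epilogue: pop r0=0x7e, sp=0x75
prologue pushed ['r0', 'r3', 'r5'] at ['0x74', '0x73', '0x72']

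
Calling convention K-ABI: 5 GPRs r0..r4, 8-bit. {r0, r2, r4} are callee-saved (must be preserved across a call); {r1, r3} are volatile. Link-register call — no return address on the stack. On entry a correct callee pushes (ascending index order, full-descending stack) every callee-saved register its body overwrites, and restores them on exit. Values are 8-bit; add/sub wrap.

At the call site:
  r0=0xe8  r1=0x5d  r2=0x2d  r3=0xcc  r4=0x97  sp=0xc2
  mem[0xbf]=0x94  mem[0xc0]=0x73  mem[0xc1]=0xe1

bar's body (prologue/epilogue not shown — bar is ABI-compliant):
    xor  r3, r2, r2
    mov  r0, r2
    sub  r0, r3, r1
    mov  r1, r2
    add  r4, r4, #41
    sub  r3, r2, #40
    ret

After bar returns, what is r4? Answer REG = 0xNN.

REG = 0x97

prologue: push r0 -> mem[0xc1]=0xe8, sp=0xc1
prologue: push r4 -> mem[0xc0]=0x97, sp=0xc0
body[0] xor  r3, r2, r2 -> r3=0x00
body[1] mov  r0, r2 -> r0=0x2d
body[2] sub  r0, r3, r1 -> r0=0xa3
body[3] mov  r1, r2 -> r1=0x2d
body[4] add  r4, r4, #41 -> r4=0xc0
body[5] sub  r3, r2, #40 -> r3=0x05
epilogue: pop r4=0x97, sp=0xc1
epilogue: pop r0=0xe8, sp=0xc2
r4 is callee-saved -> restored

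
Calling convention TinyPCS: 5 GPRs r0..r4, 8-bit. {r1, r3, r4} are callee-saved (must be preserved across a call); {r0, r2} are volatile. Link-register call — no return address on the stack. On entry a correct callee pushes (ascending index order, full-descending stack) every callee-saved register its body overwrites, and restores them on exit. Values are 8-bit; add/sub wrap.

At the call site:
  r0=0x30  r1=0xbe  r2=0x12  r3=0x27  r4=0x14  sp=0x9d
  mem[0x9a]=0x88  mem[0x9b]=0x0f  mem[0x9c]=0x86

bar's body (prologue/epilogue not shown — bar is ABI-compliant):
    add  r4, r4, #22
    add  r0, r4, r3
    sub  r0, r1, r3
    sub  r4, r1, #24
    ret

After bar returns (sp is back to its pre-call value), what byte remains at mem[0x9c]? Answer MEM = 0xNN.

MEM = 0x14

prologue: push r4 -> mem[0x9c]=0x14, sp=0x9c
body[0] add  r4, r4, #22 -> r4=0x2a
body[1] add  r0, r4, r3 -> r0=0x51
body[2] sub  r0, r1, r3 -> r0=0x97
body[3] sub  r4, r1, #24 -> r4=0xa6
epilogue: pop r4=0x14, sp=0x9d
prologue pushed ['r4'] at ['0x9c']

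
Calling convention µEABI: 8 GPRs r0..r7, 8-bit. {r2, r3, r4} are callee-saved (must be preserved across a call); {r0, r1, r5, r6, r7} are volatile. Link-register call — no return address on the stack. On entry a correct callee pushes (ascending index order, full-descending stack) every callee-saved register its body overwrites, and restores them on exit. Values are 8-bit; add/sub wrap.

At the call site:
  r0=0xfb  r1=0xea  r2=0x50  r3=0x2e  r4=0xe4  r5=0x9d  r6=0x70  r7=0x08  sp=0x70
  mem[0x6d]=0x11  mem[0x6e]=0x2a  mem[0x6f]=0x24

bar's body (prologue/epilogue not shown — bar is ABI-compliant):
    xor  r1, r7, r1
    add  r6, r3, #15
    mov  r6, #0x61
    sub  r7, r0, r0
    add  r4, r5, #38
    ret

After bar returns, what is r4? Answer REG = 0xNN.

REG = 0xe4

prologue: push r4 -> mem[0x6f]=0xe4, sp=0x6f
body[0] xor  r1, r7, r1 -> r1=0xe2
body[1] add  r6, r3, #15 -> r6=0x3d
body[2] mov  r6, #0x61 -> r6=0x61
body[3] sub  r7, r0, r0 -> r7=0x00
body[4] add  r4, r5, #38 -> r4=0xc3
epilogue: pop r4=0xe4, sp=0x70
r4 is callee-saved -> restored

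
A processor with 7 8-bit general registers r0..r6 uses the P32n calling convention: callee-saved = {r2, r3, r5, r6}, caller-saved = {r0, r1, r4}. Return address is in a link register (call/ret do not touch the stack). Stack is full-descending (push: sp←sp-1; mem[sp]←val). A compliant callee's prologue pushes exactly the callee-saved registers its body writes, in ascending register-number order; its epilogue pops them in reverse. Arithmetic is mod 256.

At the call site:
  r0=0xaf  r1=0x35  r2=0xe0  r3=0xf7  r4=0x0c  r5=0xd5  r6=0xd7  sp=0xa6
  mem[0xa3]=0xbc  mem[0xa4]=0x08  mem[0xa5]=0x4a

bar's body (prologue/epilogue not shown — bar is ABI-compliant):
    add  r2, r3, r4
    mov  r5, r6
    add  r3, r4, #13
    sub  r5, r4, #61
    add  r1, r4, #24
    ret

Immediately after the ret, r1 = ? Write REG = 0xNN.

REG = 0x24

prologue: push r2 -> mem[0xa5]=0xe0, sp=0xa5
prologue: push r3 -> mem[0xa4]=0xf7, sp=0xa4
prologue: push r5 -> mem[0xa3]=0xd5, sp=0xa3
body[0] add  r2, r3, r4 -> r2=0x03
body[1] mov  r5, r6 -> r5=0xd7
body[2] add  r3, r4, #13 -> r3=0x19
body[3] sub  r5, r4, #61 -> r5=0xcf
body[4] add  r1, r4, #24 -> r1=0x24
epilogue: pop r5=0xd5, sp=0xa4
epilogue: pop r3=0xf7, sp=0xa5
epilogue: pop r2=0xe0, sp=0xa6
r1 is caller-saved -> body value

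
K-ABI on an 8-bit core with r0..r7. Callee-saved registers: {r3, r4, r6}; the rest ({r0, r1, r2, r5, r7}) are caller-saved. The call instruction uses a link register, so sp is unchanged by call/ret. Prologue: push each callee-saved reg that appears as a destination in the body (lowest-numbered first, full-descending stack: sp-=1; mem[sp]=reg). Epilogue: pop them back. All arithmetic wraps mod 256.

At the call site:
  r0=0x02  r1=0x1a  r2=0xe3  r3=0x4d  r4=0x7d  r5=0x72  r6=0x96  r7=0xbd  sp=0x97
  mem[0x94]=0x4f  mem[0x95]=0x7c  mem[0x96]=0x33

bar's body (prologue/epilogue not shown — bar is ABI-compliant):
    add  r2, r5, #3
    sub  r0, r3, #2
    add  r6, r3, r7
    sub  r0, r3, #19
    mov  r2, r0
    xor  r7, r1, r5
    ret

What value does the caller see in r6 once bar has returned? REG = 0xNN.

REG = 0x96

prologue: push r6 → mem[0x96]=0x96, sp=0x96
body[0] add  r2, r5, #3 → r2=0x75
body[1] sub  r0, r3, #2 → r0=0x4b
body[2] add  r6, r3, r7 → r6=0x0a
body[3] sub  r0, r3, #19 → r0=0x3a
body[4] mov  r2, r0 → r2=0x3a
body[5] xor  r7, r1, r5 → r7=0x68
epilogue: pop r6=0x96, sp=0x97
r6 is callee-saved → restored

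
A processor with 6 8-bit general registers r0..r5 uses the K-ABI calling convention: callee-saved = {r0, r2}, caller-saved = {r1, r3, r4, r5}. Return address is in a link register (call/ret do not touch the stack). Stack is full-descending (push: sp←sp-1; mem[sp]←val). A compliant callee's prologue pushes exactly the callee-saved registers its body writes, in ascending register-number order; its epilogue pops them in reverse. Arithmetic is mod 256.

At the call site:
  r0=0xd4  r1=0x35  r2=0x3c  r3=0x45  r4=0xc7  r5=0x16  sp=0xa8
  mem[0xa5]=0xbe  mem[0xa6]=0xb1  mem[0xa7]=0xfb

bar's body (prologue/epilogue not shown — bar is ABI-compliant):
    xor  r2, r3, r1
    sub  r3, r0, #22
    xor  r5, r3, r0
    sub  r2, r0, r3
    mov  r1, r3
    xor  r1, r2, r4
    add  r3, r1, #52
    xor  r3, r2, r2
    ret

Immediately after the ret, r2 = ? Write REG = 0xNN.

REG = 0x3c

prologue: push r2 -> mem[0xa7]=0x3c, sp=0xa7
body[0] xor  r2, r3, r1 -> r2=0x70
body[1] sub  r3, r0, #22 -> r3=0xbe
body[2] xor  r5, r3, r0 -> r5=0x6a
body[3] sub  r2, r0, r3 -> r2=0x16
body[4] mov  r1, r3 -> r1=0xbe
body[5] xor  r1, r2, r4 -> r1=0xd1
body[6] add  r3, r1, #52 -> r3=0x05
body[7] xor  r3, r2, r2 -> r3=0x00
epilogue: pop r2=0x3c, sp=0xa8
r2 is callee-saved -> restored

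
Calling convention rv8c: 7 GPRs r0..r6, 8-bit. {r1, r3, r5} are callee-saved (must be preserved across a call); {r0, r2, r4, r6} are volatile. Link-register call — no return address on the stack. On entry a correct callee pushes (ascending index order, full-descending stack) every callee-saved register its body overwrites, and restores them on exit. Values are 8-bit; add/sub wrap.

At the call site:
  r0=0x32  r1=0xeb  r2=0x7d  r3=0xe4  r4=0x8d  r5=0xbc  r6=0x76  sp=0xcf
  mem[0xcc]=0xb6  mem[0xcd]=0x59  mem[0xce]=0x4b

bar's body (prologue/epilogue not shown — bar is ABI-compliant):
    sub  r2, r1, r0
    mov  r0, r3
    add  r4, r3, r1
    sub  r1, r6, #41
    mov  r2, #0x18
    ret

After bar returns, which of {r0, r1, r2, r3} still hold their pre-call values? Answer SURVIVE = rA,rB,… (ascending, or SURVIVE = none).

prologue: push r1 → mem[0xce]=0xeb, sp=0xce
body[0] sub  r2, r1, r0 → r2=0xb9
body[1] mov  r0, r3 → r0=0xe4
body[2] add  r4, r3, r1 → r4=0xcf
body[3] sub  r1, r6, #41 → r1=0x4d
body[4] mov  r2, #0x18 → r2=0x18
epilogue: pop r1=0xeb, sp=0xcf
r0: caller-saved, written=True
r1: callee-saved, written=True
r2: caller-saved, written=True
r3: callee-saved, written=False

SURVIVE = r1,r3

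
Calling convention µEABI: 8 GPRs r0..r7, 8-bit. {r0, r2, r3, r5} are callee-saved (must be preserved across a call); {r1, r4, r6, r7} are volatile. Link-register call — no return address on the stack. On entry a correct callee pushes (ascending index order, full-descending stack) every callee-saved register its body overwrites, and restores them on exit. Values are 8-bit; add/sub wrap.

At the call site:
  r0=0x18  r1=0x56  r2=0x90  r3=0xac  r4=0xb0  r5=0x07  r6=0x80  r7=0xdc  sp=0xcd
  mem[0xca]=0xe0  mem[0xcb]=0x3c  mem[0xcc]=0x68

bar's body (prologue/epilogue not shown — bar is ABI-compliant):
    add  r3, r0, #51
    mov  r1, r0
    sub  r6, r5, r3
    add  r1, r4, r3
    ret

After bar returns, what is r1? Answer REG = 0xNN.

prologue: push r3 -> mem[0xcc]=0xac, sp=0xcc
body[0] add  r3, r0, #51 -> r3=0x4b
body[1] mov  r1, r0 -> r1=0x18
body[2] sub  r6, r5, r3 -> r6=0xbc
body[3] add  r1, r4, r3 -> r1=0xfb
epilogue: pop r3=0xac, sp=0xcd
r1 is caller-saved -> body value

REG = 0xfb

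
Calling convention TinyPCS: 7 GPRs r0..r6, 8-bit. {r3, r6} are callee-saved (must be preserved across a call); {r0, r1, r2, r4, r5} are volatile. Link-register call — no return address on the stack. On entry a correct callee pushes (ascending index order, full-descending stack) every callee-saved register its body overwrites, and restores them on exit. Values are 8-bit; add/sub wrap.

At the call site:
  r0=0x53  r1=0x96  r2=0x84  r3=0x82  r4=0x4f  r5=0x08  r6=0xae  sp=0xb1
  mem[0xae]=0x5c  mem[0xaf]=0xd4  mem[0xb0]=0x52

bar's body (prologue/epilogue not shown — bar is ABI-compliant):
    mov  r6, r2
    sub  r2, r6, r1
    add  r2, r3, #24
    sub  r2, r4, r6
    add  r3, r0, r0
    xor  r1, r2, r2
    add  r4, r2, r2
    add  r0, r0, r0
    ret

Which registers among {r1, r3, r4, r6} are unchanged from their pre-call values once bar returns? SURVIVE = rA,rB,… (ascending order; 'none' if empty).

prologue: push r3 → mem[0xb0]=0x82, sp=0xb0
prologue: push r6 → mem[0xaf]=0xae, sp=0xaf
body[0] mov  r6, r2 → r6=0x84
body[1] sub  r2, r6, r1 → r2=0xee
body[2] add  r2, r3, #24 → r2=0x9a
body[3] sub  r2, r4, r6 → r2=0xcb
body[4] add  r3, r0, r0 → r3=0xa6
body[5] xor  r1, r2, r2 → r1=0x00
body[6] add  r4, r2, r2 → r4=0x96
body[7] add  r0, r0, r0 → r0=0xa6
epilogue: pop r6=0xae, sp=0xb0
epilogue: pop r3=0x82, sp=0xb1
r1: caller-saved, written=True
r3: callee-saved, written=True
r4: caller-saved, written=True
r6: callee-saved, written=True

SURVIVE = r3,r6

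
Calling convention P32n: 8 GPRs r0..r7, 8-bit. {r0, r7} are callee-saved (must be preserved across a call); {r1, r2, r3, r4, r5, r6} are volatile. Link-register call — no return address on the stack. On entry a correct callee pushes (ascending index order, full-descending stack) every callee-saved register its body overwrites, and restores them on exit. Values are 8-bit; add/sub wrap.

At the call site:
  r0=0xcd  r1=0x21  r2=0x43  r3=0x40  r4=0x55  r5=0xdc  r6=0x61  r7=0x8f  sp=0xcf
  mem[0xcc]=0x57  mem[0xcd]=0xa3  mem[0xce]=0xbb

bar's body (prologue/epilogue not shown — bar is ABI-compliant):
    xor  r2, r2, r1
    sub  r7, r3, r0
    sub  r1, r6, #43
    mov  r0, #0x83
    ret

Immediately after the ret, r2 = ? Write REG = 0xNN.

REG = 0x62

prologue: push r0 → mem[0xce]=0xcd, sp=0xce
prologue: push r7 → mem[0xcd]=0x8f, sp=0xcd
body[0] xor  r2, r2, r1 → r2=0x62
body[1] sub  r7, r3, r0 → r7=0x73
body[2] sub  r1, r6, #43 → r1=0x36
body[3] mov  r0, #0x83 → r0=0x83
epilogue: pop r7=0x8f, sp=0xce
epilogue: pop r0=0xcd, sp=0xcf
r2 is caller-saved → body value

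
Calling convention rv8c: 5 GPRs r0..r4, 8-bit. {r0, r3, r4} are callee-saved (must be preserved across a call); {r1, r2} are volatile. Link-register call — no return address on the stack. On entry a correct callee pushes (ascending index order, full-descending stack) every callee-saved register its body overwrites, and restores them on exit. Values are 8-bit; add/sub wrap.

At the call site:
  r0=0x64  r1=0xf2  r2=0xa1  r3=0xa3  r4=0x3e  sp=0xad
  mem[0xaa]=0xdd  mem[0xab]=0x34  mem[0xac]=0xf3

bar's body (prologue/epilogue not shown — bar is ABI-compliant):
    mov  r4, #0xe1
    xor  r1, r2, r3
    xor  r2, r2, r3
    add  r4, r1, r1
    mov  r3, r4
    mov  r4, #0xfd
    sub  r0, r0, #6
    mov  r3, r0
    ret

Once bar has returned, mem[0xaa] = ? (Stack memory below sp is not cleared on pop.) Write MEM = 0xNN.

prologue: push r0 -> mem[0xac]=0x64, sp=0xac
prologue: push r3 -> mem[0xab]=0xa3, sp=0xab
prologue: push r4 -> mem[0xaa]=0x3e, sp=0xaa
body[0] mov  r4, #0xe1 -> r4=0xe1
body[1] xor  r1, r2, r3 -> r1=0x02
body[2] xor  r2, r2, r3 -> r2=0x02
body[3] add  r4, r1, r1 -> r4=0x04
body[4] mov  r3, r4 -> r3=0x04
body[5] mov  r4, #0xfd -> r4=0xfd
body[6] sub  r0, r0, #6 -> r0=0x5e
body[7] mov  r3, r0 -> r3=0x5e
epilogue: pop r4=0x3e, sp=0xab
epilogue: pop r3=0xa3, sp=0xac
epilogue: pop r0=0x64, sp=0xad
prologue pushed ['r0', 'r3', 'r4'] at ['0xac', '0xab', '0xaa']

MEM = 0x3e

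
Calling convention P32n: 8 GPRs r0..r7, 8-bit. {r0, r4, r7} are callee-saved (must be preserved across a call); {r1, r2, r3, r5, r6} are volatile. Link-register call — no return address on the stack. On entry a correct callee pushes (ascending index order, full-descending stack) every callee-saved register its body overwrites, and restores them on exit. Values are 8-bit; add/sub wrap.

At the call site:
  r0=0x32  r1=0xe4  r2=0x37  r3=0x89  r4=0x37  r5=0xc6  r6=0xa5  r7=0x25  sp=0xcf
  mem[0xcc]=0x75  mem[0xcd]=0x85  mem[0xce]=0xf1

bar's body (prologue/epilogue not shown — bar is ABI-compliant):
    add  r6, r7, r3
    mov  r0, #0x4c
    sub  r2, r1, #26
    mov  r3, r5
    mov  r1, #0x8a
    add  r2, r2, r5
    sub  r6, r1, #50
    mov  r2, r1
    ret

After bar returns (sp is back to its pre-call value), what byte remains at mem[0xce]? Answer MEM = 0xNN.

MEM = 0x32

prologue: push r0 -> mem[0xce]=0x32, sp=0xce
body[0] add  r6, r7, r3 -> r6=0xae
body[1] mov  r0, #0x4c -> r0=0x4c
body[2] sub  r2, r1, #26 -> r2=0xca
body[3] mov  r3, r5 -> r3=0xc6
body[4] mov  r1, #0x8a -> r1=0x8a
body[5] add  r2, r2, r5 -> r2=0x90
body[6] sub  r6, r1, #50 -> r6=0x58
body[7] mov  r2, r1 -> r2=0x8a
epilogue: pop r0=0x32, sp=0xcf
prologue pushed ['r0'] at ['0xce']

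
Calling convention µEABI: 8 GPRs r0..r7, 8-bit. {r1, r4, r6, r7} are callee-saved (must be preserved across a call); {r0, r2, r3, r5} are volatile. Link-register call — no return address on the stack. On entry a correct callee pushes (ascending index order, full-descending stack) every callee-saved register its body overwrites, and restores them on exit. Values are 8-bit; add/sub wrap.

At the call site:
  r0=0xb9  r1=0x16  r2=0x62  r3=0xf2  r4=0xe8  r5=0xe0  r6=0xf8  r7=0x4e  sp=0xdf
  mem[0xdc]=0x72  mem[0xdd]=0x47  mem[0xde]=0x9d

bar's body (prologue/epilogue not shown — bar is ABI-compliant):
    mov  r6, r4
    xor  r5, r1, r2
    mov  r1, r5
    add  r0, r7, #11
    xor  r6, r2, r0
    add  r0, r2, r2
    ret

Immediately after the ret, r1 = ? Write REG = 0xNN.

REG = 0x16

prologue: push r1 → mem[0xde]=0x16, sp=0xde
prologue: push r6 → mem[0xdd]=0xf8, sp=0xdd
body[0] mov  r6, r4 → r6=0xe8
body[1] xor  r5, r1, r2 → r5=0x74
body[2] mov  r1, r5 → r1=0x74
body[3] add  r0, r7, #11 → r0=0x59
body[4] xor  r6, r2, r0 → r6=0x3b
body[5] add  r0, r2, r2 → r0=0xc4
epilogue: pop r6=0xf8, sp=0xde
epilogue: pop r1=0x16, sp=0xdf
r1 is callee-saved → restored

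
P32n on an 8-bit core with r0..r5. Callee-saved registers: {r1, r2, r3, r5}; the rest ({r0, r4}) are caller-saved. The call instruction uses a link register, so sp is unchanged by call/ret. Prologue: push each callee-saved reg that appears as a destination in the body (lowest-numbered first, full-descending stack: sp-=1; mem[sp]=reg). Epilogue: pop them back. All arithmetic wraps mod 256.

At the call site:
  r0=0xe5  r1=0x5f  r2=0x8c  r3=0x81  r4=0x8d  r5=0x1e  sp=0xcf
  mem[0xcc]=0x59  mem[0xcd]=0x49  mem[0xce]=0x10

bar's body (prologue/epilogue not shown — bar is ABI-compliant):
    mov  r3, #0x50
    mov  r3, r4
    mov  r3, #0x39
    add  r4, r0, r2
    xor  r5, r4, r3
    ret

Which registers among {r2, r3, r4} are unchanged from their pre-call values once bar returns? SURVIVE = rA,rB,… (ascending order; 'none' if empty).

SURVIVE = r2,r3

prologue: push r3 -> mem[0xce]=0x81, sp=0xce
prologue: push r5 -> mem[0xcd]=0x1e, sp=0xcd
body[0] mov  r3, #0x50 -> r3=0x50
body[1] mov  r3, r4 -> r3=0x8d
body[2] mov  r3, #0x39 -> r3=0x39
body[3] add  r4, r0, r2 -> r4=0x71
body[4] xor  r5, r4, r3 -> r5=0x48
epilogue: pop r5=0x1e, sp=0xce
epilogue: pop r3=0x81, sp=0xcf
r2: callee-saved, written=False
r3: callee-saved, written=True
r4: caller-saved, written=True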